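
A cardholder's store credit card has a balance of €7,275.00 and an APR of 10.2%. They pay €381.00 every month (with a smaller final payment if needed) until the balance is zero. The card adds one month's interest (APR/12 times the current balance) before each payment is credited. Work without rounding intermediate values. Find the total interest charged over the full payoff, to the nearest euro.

Monthly rate r = 10.2%/12 = 0.85% = 0.0085.
Payoff takes n = ⌈−ln(1 − rB₀/P)/ln(1+r)⌉ = ⌈20.924⌉ = 21 payments; the last is €352.01.
Total paid = 20·€381.00 + €352.01 = €7,972.01.
Total interest = total paid − principal = €7,972.01 − €7,275.00 = €697.01.

€697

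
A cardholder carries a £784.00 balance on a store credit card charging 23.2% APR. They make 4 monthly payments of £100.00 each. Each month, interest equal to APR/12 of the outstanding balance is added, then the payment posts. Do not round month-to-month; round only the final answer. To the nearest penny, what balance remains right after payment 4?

£434.66

Monthly rate r = 23.2%/12 = 1.93333% = 0.0193333.
Each month: B ← B·(1+r) − £100.00.
Month 1: interest £15.16; balance after payment £699.16.
Month 2: interest £13.52; balance after payment £612.67.
Month 3: interest £11.85; balance after payment £524.52.
Month 4: interest £10.14; balance after payment £434.66.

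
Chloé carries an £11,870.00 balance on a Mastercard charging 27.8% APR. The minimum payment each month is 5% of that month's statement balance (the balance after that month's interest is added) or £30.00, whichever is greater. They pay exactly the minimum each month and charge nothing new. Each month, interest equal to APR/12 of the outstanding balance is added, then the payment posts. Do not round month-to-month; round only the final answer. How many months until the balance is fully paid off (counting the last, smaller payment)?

Monthly rate r = 27.8%/12 = 2.31667% = 0.0231667.
While 5% of the post-interest balance exceeds £30.00, each month B ← (B·(1+r))·(1 − 0.05), i.e. B shrinks by the factor (1+r)·0.95 = 0.97201.
This holds for months 1–106. Entering month 107 the balance is £585.42; 5% of the post-interest balance is now below £30.00, so the flat £30.00 minimum applies from here.
From month 107 a fixed £30.00 at rate r clears £585.42 in 27 more payments. Total: 106 + 27 = 133 months.

133 months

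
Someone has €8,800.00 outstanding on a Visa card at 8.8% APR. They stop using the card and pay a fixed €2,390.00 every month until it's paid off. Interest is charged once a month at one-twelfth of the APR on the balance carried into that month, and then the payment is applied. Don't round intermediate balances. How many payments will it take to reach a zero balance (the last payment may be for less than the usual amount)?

4 months

Monthly rate r = 8.8%/12 = 0.733333% = 0.00733333.
Recurrence: B ← B·(1+r) − €2,390.00.
Month 1: interest €64.53; balance after payment €6,474.53.
Month 2: interest €47.48; balance after payment €4,132.01.
Month 3: interest €30.30; balance after payment €1,772.31.
Month 4: interest €13.00; balance after payment €0.00.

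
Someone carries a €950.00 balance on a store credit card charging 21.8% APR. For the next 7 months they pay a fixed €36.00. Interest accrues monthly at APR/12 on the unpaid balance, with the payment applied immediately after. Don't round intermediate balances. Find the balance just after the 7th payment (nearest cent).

Monthly rate r = 21.8%/12 = 1.81667% = 0.0181667.
Each month: B ← B·(1+r) − €36.00.
Month 1: interest €17.26; balance after payment €931.26.
Month 2: interest €16.92; balance after payment €912.18.
Month 3: interest €16.57; balance after payment €892.75.
Month 4: interest €16.22; balance after payment €872.97.
Month 5: interest €15.86; balance after payment €852.82.
Month 6: interest €15.49; balance after payment €832.32.
Month 7: interest €15.12; balance after payment €811.44.

€811.44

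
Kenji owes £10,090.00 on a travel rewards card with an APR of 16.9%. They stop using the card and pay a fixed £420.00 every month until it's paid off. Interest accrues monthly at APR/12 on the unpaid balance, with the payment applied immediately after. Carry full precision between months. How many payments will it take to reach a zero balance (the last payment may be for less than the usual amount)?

Monthly rate r = 16.9%/12 = 1.40833% = 0.0140833.
Recurrence: B ← B·(1+r) − £420.00.
Month 1: interest £142.10; balance after payment £9,812.10.
Month 2: interest £138.19; balance after payment £9,530.29.
Closed form: n = −ln(1 − rB₀/P)/ln(1+r) = −ln(0.66166)/ln(1.01408) ≈ 29.531, so the balance reaches zero during payment 30.

30 months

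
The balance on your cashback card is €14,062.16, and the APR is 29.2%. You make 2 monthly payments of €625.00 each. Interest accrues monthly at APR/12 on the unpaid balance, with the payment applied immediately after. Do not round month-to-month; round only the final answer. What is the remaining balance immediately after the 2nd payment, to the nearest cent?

€13,489.64

Monthly rate r = 29.2%/12 = 2.43333% = 0.0243333.
Each month: B ← B·(1+r) − €625.00.
Month 1: interest €342.18; balance after payment €13,779.34.
Month 2: interest €335.30; balance after payment €13,489.64.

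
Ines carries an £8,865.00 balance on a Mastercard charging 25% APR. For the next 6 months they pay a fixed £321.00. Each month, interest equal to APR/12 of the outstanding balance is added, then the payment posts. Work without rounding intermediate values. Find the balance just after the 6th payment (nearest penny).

Monthly rate r = 25%/12 = 2.08333% = 0.0208333.
Each month: B ← B·(1+r) − £321.00.
Month 1: interest £184.69; balance after payment £8,728.69.
Month 2: interest £181.85; balance after payment £8,589.54.
Month 3: interest £178.95; balance after payment £8,447.48.
Month 4: interest £175.99; balance after payment £8,302.47.
Month 5: interest £172.97; balance after payment £8,154.44.
Month 6: interest £169.88; balance after payment £8,003.33.

£8,003.33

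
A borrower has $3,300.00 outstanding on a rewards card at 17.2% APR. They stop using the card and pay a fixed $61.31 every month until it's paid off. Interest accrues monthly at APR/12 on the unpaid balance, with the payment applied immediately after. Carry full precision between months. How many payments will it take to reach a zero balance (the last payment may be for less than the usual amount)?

104 months

Monthly rate r = 17.2%/12 = 1.43333% = 0.0143333.
Recurrence: B ← B·(1+r) − $61.31.
Month 1: interest $47.30; balance after payment $3,285.99.
Month 2: interest $47.10; balance after payment $3,271.78.
Closed form: n = −ln(1 − rB₀/P)/ln(1+r) = −ln(0.22851)/ln(1.01433) ≈ 103.725, so the balance reaches zero during payment 104.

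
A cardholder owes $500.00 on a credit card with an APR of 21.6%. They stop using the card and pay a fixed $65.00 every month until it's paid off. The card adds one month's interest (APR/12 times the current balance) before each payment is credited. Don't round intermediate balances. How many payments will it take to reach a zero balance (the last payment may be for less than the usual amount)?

9 payments

Monthly rate r = 21.6%/12 = 1.8% = 0.018.
Recurrence: B ← B·(1+r) − $65.00.
Month 1: interest $9.00; balance after payment $444.00.
Month 2: interest $7.99; balance after payment $386.99.
Closed form: n = −ln(1 − rB₀/P)/ln(1+r) = −ln(0.86154)/ln(1.018) ≈ 8.354, so the balance reaches zero during payment 9.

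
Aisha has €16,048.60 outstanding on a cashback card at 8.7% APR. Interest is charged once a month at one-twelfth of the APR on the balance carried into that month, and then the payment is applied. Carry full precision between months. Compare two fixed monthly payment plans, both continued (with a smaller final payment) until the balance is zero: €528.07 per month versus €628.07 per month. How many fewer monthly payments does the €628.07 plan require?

6 fewer payments

Monthly rate r = 8.7%/12 = 0.725% = 0.00725.
At €528.07/mo: n = ⌈−ln(1 − rB₀/P)/ln(1+r)⌉ = 35 payments (last €240.27); total interest = total paid − €16,048.60 = €2,146.05.
At €628.07/mo: 29 payments (last €227.53); total interest €1,764.89.
Payments saved = 35 − 29 = 6.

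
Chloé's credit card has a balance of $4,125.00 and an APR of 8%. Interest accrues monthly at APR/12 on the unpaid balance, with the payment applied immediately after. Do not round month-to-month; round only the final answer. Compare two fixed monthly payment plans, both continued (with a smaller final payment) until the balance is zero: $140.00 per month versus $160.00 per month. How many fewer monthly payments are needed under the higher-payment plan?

4 fewer payments

Monthly rate r = 8%/12 = 0.666667% = 0.00666667.
At $140.00/mo: n = ⌈−ln(1 − rB₀/P)/ln(1+r)⌉ = 33 payments (last $127.80); total interest = total paid − $4,125.00 = $482.80.
At $160.00/mo: 29 payments (last $61.38); total interest $416.38.
Payments saved = 33 − 29 = 4.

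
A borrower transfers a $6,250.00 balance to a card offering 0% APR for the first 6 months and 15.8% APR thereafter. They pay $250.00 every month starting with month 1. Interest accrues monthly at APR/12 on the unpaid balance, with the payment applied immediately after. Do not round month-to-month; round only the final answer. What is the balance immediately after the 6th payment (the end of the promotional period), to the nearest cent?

$4,750.00

Promo months 1–6 at r₀ = 0%/12 = 0; months 7+ at r₁ = 15.8%/12 = 0.0131667.
After month 6 (no interest yet): B = $6,250.00 − 6·$250.00 = $4,750.00.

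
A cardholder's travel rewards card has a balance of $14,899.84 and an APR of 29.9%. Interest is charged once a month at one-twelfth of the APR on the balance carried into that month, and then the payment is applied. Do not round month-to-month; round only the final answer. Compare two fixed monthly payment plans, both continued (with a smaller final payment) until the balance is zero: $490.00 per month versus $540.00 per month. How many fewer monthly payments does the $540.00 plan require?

Monthly rate r = 29.9%/12 = 2.49167% = 0.0249167.
At $490.00/mo: n = ⌈−ln(1 − rB₀/P)/ln(1+r)⌉ = 58 payments (last $291.68); total interest = total paid − $14,899.84 = $13,321.84.
At $540.00/mo: 48 payments (last $142.70); total interest $10,622.86.
Payments saved = 58 − 48 = 10.

10 fewer payments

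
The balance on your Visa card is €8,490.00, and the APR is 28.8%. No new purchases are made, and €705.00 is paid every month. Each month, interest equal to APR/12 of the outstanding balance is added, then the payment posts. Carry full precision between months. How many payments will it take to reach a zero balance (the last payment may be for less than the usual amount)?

15 payments

Monthly rate r = 28.8%/12 = 2.4% = 0.024.
Recurrence: B ← B·(1+r) − €705.00.
Month 1: interest €203.76; balance after payment €7,988.76.
Month 2: interest €191.73; balance after payment €7,475.49.
Closed form: n = −ln(1 − rB₀/P)/ln(1+r) = −ln(0.71098)/ln(1.024) ≈ 14.383, so the balance reaches zero during payment 15.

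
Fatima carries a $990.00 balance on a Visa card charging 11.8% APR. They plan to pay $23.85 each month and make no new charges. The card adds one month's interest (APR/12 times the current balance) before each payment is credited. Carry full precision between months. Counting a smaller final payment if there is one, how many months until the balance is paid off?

54 payments

Monthly rate r = 11.8%/12 = 0.983333% = 0.00983333.
Recurrence: B ← B·(1+r) − $23.85.
Month 1: interest $9.74; balance after payment $975.88.
Month 2: interest $9.60; balance after payment $961.63.
Closed form: n = −ln(1 − rB₀/P)/ln(1+r) = −ln(0.59182)/ln(1.00983) ≈ 53.606, so the balance reaches zero during payment 54.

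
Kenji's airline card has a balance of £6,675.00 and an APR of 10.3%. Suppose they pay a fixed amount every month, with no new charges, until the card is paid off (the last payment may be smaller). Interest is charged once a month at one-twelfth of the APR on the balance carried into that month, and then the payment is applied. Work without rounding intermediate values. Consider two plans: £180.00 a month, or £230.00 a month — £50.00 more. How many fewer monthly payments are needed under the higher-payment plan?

11 fewer payments

Monthly rate r = 10.3%/12 = 0.858333% = 0.00858333.
At £180.00/mo: n = ⌈−ln(1 − rB₀/P)/ln(1+r)⌉ = 45 payments (last £149.82); total interest = total paid − £6,675.00 = £1,394.82.
At £230.00/mo: 34 payments (last £119.89); total interest £1,034.89.
Payments saved = 45 − 34 = 11.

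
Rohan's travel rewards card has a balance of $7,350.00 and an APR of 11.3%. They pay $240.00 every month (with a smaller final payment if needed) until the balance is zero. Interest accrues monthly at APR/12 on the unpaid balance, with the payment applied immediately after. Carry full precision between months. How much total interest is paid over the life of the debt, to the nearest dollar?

$1,362

Monthly rate r = 11.3%/12 = 0.941667% = 0.00941667.
Payoff takes n = ⌈−ln(1 − rB₀/P)/ln(1+r)⌉ = ⌈36.299⌉ = 37 payments; the last is $72.06.
Total paid = 36·$240.00 + $72.06 = $8,712.06.
Total interest = total paid − principal = $8,712.06 − $7,350.00 = $1,362.06.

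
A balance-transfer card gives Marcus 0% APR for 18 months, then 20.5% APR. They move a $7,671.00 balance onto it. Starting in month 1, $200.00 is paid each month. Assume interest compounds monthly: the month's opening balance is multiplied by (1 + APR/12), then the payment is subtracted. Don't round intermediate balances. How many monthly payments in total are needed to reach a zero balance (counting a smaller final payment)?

44 months

Promo months 1–18 at r₀ = 0%/12 = 0; months 19+ at r₁ = 20.5%/12 = 0.0170833.
After month 18 (no interest yet): B = $7,671.00 − 18·$200.00 = $4,071.00.
Then at r₁ with $200.00/mo: n₂ = −ln(1 − r₁·B/P)/ln(1+r₁) ≈ 25.23 → 26 more payments.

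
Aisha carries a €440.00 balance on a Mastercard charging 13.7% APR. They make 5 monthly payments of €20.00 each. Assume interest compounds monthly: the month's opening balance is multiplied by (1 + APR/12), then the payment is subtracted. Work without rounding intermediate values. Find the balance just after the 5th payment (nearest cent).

€363.39

Monthly rate r = 13.7%/12 = 1.14167% = 0.0114167.
Each month: B ← B·(1+r) − €20.00.
Month 1: interest €5.02; balance after payment €425.02.
Month 2: interest €4.85; balance after payment €409.88.
Month 3: interest €4.68; balance after payment €394.56.
Month 4: interest €4.50; balance after payment €379.06.
Month 5: interest €4.33; balance after payment €363.39.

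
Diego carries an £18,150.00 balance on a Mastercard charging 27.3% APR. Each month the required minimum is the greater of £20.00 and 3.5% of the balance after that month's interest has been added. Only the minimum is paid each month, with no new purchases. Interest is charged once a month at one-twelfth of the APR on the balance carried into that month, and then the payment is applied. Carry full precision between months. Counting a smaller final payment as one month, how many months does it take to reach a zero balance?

Monthly rate r = 27.3%/12 = 2.275% = 0.02275.
While 3.5% of the post-interest balance exceeds £20.00, each month B ← (B·(1+r))·(1 − 0.035), i.e. B shrinks by the factor (1+r)·0.965 = 0.98695.
This holds for months 1–266. Entering month 267 the balance is £551.86; 3.5% of the post-interest balance is now below £20.00, so the flat £20.00 minimum applies from here.
From month 267 a fixed £20.00 at rate r clears £551.86 in 44 more payments. Total: 266 + 44 = 310 months.

310 months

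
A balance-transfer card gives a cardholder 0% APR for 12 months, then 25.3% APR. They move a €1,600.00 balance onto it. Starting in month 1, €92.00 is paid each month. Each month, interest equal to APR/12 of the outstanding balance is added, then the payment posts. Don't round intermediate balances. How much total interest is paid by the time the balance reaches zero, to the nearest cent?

Promo months 1–12 at r₀ = 0%/12 = 0; months 13+ at r₁ = 25.3%/12 = 0.0210833.
After month 12 (no interest yet): B = €1,600.00 − 12·€92.00 = €496.00.
Then at r₁ with €92.00/mo: n₂ = −ln(1 − r₁·B/P)/ln(1+r₁) ≈ 5.78 → 6 more payments.
Total paid = 17·€92.00 + €72.22 = €1,636.22; interest = €1,636.22 − €1,600.00 = €36.22.

€36.22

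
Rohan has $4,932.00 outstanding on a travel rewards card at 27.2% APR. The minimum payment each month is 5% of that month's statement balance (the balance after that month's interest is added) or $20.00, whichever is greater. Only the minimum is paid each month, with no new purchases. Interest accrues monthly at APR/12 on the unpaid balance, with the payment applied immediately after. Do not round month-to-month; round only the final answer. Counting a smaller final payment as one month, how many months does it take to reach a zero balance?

114 months

Monthly rate r = 27.2%/12 = 2.26667% = 0.0226667.
While 5% of the post-interest balance exceeds $20.00, each month B ← (B·(1+r))·(1 − 0.05), i.e. B shrinks by the factor (1+r)·0.95 = 0.97153.
This holds for months 1–88. Entering month 89 the balance is $388.42; 5% of the post-interest balance is now below $20.00, so the flat $20.00 minimum applies from here.
From month 89 a fixed $20.00 at rate r clears $388.42 in 26 more payments. Total: 88 + 26 = 114 months.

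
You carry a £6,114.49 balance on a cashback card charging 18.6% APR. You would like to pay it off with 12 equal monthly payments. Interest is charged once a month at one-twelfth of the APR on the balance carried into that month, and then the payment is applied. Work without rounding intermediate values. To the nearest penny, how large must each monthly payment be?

£562.32

Monthly rate r = 18.6%/12 = 1.55% = 0.0155.
Level-payment amortization: P = B₀·r / (1 − (1+r)^(−n)) = 6114.49·0.0155 / (1 − 1.0155^(−12)).
Denominator 1 − (1+r)^(−12) = 0.168540945.
P = 94.7746 / 0.168540945 ≈ 562.32.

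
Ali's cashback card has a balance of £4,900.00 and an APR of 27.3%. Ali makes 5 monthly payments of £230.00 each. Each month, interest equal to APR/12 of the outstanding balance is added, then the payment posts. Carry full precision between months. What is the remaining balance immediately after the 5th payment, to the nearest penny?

£4,279.79

Monthly rate r = 27.3%/12 = 2.275% = 0.02275.
Each month: B ← B·(1+r) − £230.00.
Month 1: interest £111.47; balance after payment £4,781.48.
Month 2: interest £108.78; balance after payment £4,660.25.
Month 3: interest £106.02; balance after payment £4,536.27.
Month 4: interest £103.20; balance after payment £4,409.47.
Month 5: interest £100.32; balance after payment £4,279.79.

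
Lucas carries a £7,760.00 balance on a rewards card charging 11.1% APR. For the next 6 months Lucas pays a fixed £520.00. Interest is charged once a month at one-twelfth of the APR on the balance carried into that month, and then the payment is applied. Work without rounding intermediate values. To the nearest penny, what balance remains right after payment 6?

Monthly rate r = 11.1%/12 = 0.925% = 0.00925.
Each month: B ← B·(1+r) − £520.00.
Month 1: interest £71.78; balance after payment £7,311.78.
Month 2: interest £67.63; balance after payment £6,859.41.
Month 3: interest £63.45; balance after payment £6,402.86.
Month 4: interest £59.23; balance after payment £5,942.09.
Month 5: interest £54.96; balance after payment £5,477.05.
Month 6: interest £50.66; balance after payment £5,007.72.

£5,007.72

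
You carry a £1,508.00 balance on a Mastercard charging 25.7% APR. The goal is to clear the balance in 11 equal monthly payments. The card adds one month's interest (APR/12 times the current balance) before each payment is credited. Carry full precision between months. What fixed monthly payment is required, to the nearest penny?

Monthly rate r = 25.7%/12 = 2.14167% = 0.0214167.
Level-payment amortization: P = B₀·r / (1 − (1+r)^(−n)) = 1508.00·0.0214167 / (1 − 1.02142^(−11)).
Denominator 1 − (1+r)^(−11) = 0.207922532.
P = 32.2963 / 0.207922532 ≈ 155.33.

£155.33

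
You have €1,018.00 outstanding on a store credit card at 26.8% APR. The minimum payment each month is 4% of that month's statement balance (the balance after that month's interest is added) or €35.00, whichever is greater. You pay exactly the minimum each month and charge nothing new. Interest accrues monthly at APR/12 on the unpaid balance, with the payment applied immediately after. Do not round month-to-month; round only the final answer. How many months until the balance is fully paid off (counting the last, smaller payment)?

46 months

Monthly rate r = 26.8%/12 = 2.23333% = 0.0223333.
While 4% of the post-interest balance exceeds €35.00, each month B ← (B·(1+r))·(1 − 0.04), i.e. B shrinks by the factor (1+r)·0.96 = 0.98144.
This holds for months 1–10. Entering month 11 the balance is €844.08; 4% of the post-interest balance is now below €35.00, so the flat €35.00 minimum applies from here.
From month 11 a fixed €35.00 at rate r clears €844.08 in 36 more payments. Total: 10 + 36 = 46 months.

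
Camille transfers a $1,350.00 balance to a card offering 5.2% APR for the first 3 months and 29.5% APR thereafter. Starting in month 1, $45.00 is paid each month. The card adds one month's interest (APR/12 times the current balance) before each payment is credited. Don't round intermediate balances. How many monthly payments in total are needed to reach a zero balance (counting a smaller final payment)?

50 months

Promo months 1–3 at r₀ = 5.2%/12 = 0.00433333; months 4+ at r₁ = 29.5%/12 = 0.0245833.
After month 3: iterate B ← B·(1+r₀) − $45.00 for 3 months → $1,232.04.
Then at r₁ with $45.00/mo: n₂ = −ln(1 − r₁·B/P)/ln(1+r₁) ≈ 46.03 → 47 more payments.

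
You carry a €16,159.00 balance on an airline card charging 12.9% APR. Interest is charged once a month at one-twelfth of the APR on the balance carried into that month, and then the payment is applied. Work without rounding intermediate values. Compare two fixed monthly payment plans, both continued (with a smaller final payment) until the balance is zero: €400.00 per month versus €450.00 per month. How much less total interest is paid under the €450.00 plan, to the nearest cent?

Monthly rate r = 12.9%/12 = 1.075% = 0.01075.
At €400.00/mo: n = ⌈−ln(1 − rB₀/P)/ln(1+r)⌉ = 54 payments (last €110.20); total interest = total paid − €16,159.00 = €5,151.20.
At €450.00/mo: 46 payments (last €279.40); total interest €4,370.40.
Interest saved = €5,151.20 − €4,370.40 = €780.80.

€780.80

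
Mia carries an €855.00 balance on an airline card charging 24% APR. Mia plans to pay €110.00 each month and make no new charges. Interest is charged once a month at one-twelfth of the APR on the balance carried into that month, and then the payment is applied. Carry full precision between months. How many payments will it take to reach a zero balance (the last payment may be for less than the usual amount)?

Monthly rate r = 24%/12 = 2% = 0.02.
Recurrence: B ← B·(1+r) − €110.00.
Month 1: interest €17.10; balance after payment €762.10.
Month 2: interest €15.24; balance after payment €667.34.
Closed form: n = −ln(1 − rB₀/P)/ln(1+r) = −ln(0.84455)/ln(1.02) ≈ 8.532, so the balance reaches zero during payment 9.

9 payments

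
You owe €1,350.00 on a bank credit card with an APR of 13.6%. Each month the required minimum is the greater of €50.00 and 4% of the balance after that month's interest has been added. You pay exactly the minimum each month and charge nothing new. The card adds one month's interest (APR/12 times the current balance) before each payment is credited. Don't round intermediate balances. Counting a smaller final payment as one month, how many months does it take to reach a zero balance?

33 months

Monthly rate r = 13.6%/12 = 1.13333% = 0.0113333.
While 4% of the post-interest balance exceeds €50.00, each month B ← (B·(1+r))·(1 − 0.04), i.e. B shrinks by the factor (1+r)·0.96 = 0.97088.
This holds for months 1–3. Entering month 4 the balance is €1,235.46; 4% of the post-interest balance is now below €50.00, so the flat €50.00 minimum applies from here.
From month 4 a fixed €50.00 at rate r clears €1,235.46 in 30 more payments. Total: 3 + 30 = 33 months.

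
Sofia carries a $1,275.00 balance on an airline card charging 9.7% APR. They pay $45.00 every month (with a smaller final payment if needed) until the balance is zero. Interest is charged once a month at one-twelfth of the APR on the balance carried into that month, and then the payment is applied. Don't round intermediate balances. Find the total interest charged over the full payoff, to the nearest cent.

$178.88

Monthly rate r = 9.7%/12 = 0.808333% = 0.00808333.
Payoff takes n = ⌈−ln(1 − rB₀/P)/ln(1+r)⌉ = ⌈32.308⌉ = 33 payments; the last is $13.88.
Total paid = 32·$45.00 + $13.88 = $1,453.88.
Total interest = total paid − principal = $1,453.88 − $1,275.00 = $178.88.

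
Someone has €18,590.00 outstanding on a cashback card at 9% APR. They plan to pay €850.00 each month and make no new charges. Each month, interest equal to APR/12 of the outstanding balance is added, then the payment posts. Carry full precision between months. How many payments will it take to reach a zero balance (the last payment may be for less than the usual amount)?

24 payments

Monthly rate r = 9%/12 = 0.75% = 0.0075.
Recurrence: B ← B·(1+r) − €850.00.
Month 1: interest €139.42; balance after payment €17,879.42.
Month 2: interest €134.10; balance after payment €17,163.52.
Closed form: n = −ln(1 − rB₀/P)/ln(1+r) = −ln(0.83597)/ln(1.0075) ≈ 23.978, so the balance reaches zero during payment 24.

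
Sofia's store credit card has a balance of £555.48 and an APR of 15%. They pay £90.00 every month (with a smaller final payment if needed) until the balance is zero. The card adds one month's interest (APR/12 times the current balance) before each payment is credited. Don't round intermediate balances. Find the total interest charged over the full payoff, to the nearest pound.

£26

Monthly rate r = 15%/12 = 1.25% = 0.0125.
Payoff takes n = ⌈−ln(1 − rB₀/P)/ln(1+r)⌉ = ⌈6.463⌉ = 7 payments; the last is £41.82.
Total paid = 6·£90.00 + £41.82 = £581.82.
Total interest = total paid − principal = £581.82 − £555.48 = £26.34.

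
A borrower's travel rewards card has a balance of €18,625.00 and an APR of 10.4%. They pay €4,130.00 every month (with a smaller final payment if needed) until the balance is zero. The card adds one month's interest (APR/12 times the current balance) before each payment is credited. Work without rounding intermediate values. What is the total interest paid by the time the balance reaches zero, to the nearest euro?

Monthly rate r = 10.4%/12 = 0.866667% = 0.00866667.
Payoff takes n = ⌈−ln(1 − rB₀/P)/ln(1+r)⌉ = ⌈4.620⌉ = 5 payments; the last is €2,565.15.
Total paid = 4·€4,130.00 + €2,565.15 = €19,085.15.
Total interest = total paid − principal = €19,085.15 − €18,625.00 = €460.15.

€460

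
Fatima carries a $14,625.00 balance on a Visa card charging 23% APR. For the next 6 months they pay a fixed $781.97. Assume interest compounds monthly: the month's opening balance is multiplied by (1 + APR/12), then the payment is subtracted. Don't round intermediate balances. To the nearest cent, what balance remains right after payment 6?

$11,467.09

Monthly rate r = 23%/12 = 1.91667% = 0.0191667.
Each month: B ← B·(1+r) − $781.97.
Month 1: interest $280.31; balance after payment $14,123.34.
Month 2: interest $270.70; balance after payment $13,612.07.
Month 3: interest $260.90; balance after payment $13,091.00.
Month 4: interest $250.91; balance after payment $12,559.94.
Month 5: interest $240.73; balance after payment $12,018.70.
Month 6: interest $230.36; balance after payment $11,467.09.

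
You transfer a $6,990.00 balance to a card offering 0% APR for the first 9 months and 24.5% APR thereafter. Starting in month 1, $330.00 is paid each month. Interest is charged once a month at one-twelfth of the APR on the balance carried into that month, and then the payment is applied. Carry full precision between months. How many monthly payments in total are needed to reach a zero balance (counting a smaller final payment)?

Promo months 1–9 at r₀ = 0%/12 = 0; months 10+ at r₁ = 24.5%/12 = 0.0204167.
After month 9 (no interest yet): B = $6,990.00 − 9·$330.00 = $4,020.00.
Then at r₁ with $330.00/mo: n₂ = −ln(1 − r₁·B/P)/ln(1+r₁) ≈ 14.15 → 15 more payments.

24 months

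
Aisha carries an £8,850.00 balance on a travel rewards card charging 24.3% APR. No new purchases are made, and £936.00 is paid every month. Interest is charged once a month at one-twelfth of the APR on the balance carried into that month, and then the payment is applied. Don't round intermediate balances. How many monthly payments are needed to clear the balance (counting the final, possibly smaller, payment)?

11 months

Monthly rate r = 24.3%/12 = 2.025% = 0.02025.
Recurrence: B ← B·(1+r) − £936.00.
Month 1: interest £179.21; balance after payment £8,093.21.
Month 2: interest £163.89; balance after payment £7,321.10.
Closed form: n = −ln(1 − rB₀/P)/ln(1+r) = −ln(0.80853)/ln(1.02025) ≈ 10.601, so the balance reaches zero during payment 11.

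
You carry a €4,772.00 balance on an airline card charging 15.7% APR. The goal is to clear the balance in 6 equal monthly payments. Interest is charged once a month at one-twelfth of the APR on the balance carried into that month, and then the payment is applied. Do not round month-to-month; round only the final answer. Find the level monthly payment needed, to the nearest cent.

Monthly rate r = 15.7%/12 = 1.30833% = 0.0130833.
Level-payment amortization: P = B₀·r / (1 − (1+r)^(−n)) = 4772.00·0.0130833 / (1 − 1.01308^(−6)).
Denominator 1 − (1+r)^(−6) = 0.0750271699.
P = 62.4337 / 0.0750271699 ≈ 832.15.

€832.15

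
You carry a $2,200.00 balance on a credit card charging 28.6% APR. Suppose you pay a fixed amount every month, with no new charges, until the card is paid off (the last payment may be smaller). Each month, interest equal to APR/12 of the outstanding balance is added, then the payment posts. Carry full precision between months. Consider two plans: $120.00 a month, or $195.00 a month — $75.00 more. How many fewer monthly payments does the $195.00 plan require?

Monthly rate r = 28.6%/12 = 2.38333% = 0.0238333.
At $120.00/mo: n = ⌈−ln(1 − rB₀/P)/ln(1+r)⌉ = 25 payments (last $46.63); total interest = total paid − $2,200.00 = $726.63.
At $195.00/mo: 14 payments (last $58.36); total interest $393.36.
Payments saved = 25 − 14 = 11.

11 fewer payments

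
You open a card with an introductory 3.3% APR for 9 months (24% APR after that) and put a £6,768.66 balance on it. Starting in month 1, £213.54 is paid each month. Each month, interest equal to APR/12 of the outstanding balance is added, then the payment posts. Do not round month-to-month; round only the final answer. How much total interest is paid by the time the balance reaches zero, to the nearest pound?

Promo months 1–9 at r₀ = 3.3%/12 = 0.00275; months 10+ at r₁ = 24%/12 = 0.02.
After month 9: iterate B ← B·(1+r₀) − £213.54 for 9 months → £4,994.90.
Then at r₁ with £213.54/mo: n₂ = −ln(1 − r₁·B/P)/ln(1+r₁) ≈ 31.85 → 32 more payments.
Total paid = 40·£213.54 + £182.40 = £8,724.00; interest = £8,724.00 − £6,768.66 = £1,955.34.

£1,955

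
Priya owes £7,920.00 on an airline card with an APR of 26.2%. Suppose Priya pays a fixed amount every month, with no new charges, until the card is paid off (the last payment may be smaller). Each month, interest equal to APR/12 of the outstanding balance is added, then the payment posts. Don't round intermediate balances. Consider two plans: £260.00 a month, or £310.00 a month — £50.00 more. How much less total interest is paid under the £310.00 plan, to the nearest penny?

£1,455.72

Monthly rate r = 26.2%/12 = 2.18333% = 0.0218333.
At £260.00/mo: n = ⌈−ln(1 − rB₀/P)/ln(1+r)⌉ = 51 payments (last £168.38); total interest = total paid − £7,920.00 = £5,248.38.
At £310.00/mo: 38 payments (last £242.66); total interest £3,792.66.
Interest saved = £5,248.38 − £3,792.66 = £1,455.72.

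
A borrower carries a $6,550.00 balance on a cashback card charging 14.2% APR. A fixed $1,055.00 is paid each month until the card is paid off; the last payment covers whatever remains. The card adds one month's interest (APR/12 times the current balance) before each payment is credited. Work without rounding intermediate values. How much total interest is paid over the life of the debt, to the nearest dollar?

Monthly rate r = 14.2%/12 = 1.18333% = 0.0118333.
Payoff takes n = ⌈−ln(1 − rB₀/P)/ln(1+r)⌉ = ⌈6.486⌉ = 7 payments; the last is $514.80.
Total paid = 6·$1,055.00 + $514.80 = $6,844.80.
Total interest = total paid − principal = $6,844.80 − $6,550.00 = $294.80.

$295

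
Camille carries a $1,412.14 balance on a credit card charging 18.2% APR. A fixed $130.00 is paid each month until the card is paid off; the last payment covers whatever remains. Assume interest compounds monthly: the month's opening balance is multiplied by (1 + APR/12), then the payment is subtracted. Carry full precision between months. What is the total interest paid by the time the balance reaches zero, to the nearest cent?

Monthly rate r = 18.2%/12 = 1.51667% = 0.0151667.
Payoff takes n = ⌈−ln(1 − rB₀/P)/ln(1+r)⌉ = ⌈11.959⌉ = 12 payments; the last is $124.77.
Total paid = 11·$130.00 + $124.77 = $1,554.77.
Total interest = total paid − principal = $1,554.77 − $1,412.14 = $142.63.

$142.63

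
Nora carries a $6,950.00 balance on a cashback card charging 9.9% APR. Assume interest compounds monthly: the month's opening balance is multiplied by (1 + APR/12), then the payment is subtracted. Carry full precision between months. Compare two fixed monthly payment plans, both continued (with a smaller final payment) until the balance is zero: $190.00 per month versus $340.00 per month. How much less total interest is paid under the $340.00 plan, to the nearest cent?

$663.83

Monthly rate r = 9.9%/12 = 0.825% = 0.00825.
At $190.00/mo: n = ⌈−ln(1 − rB₀/P)/ln(1+r)⌉ = 44 payments (last $137.08); total interest = total paid − $6,950.00 = $1,357.08.
At $340.00/mo: 23 payments (last $163.25); total interest $693.25.
Interest saved = $1,357.08 − $693.25 = $663.83.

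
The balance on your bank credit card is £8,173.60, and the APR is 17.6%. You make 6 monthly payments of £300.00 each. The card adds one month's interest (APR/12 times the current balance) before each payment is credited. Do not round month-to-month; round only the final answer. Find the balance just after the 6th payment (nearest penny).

£7,052.47

Monthly rate r = 17.6%/12 = 1.46667% = 0.0146667.
Each month: B ← B·(1+r) − £300.00.
Month 1: interest £119.88; balance after payment £7,993.48.
Month 2: interest £117.24; balance after payment £7,810.72.
Month 3: interest £114.56; balance after payment £7,625.27.
Month 4: interest £111.84; balance after payment £7,437.11.
Month 5: interest £109.08; balance after payment £7,246.19.
Month 6: interest £106.28; balance after payment £7,052.47.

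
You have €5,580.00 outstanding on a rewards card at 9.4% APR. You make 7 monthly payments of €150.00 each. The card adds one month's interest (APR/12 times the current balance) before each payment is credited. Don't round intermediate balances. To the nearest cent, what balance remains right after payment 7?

Monthly rate r = 9.4%/12 = 0.783333% = 0.00783333.
Each month: B ← B·(1+r) − €150.00.
Month 1: interest €43.71; balance after payment €5,473.71.
Month 2: interest €42.88; balance after payment €5,366.59.
Month 3: interest €42.04; balance after payment €5,258.63.
Month 4: interest €41.19; balance after payment €5,149.82.
Month 5: interest €40.34; balance after payment €5,040.16.
Month 6: interest €39.48; balance after payment €4,929.64.
Month 7: interest €38.62; balance after payment €4,818.26.

€4,818.26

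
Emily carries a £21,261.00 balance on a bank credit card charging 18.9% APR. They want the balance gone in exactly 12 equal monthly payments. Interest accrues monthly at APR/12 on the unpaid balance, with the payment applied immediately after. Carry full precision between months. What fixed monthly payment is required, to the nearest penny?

Monthly rate r = 18.9%/12 = 1.575% = 0.01575.
Level-payment amortization: P = B₀·r / (1 − (1+r)^(−n)) = 21261.00·0.01575 / (1 − 1.01575^(−12)).
Denominator 1 − (1+r)^(−12) = 0.170993324.
P = 334.861 / 0.170993324 ≈ 1958.33.

£1,958.33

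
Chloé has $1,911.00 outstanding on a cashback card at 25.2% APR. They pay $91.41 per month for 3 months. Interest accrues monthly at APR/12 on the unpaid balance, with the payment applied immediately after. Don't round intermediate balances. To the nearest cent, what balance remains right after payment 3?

$1,753.91

Monthly rate r = 25.2%/12 = 2.1% = 0.021.
Each month: B ← B·(1+r) − $91.41.
Month 1: interest $40.13; balance after payment $1,859.72.
Month 2: interest $39.05; balance after payment $1,807.37.
Month 3: interest $37.95; balance after payment $1,753.91.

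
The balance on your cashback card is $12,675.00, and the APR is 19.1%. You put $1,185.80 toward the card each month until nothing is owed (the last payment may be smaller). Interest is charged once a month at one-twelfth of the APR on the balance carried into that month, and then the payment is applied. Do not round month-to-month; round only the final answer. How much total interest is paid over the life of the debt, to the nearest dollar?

$1,330

Monthly rate r = 19.1%/12 = 1.59167% = 0.0159167.
Payoff takes n = ⌈−ln(1 − rB₀/P)/ln(1+r)⌉ = ⌈11.810⌉ = 12 payments; the last is $961.51.
Total paid = 11·$1,185.80 + $961.51 = $14,005.31.
Total interest = total paid − principal = $14,005.31 − $12,675.00 = $1,330.31.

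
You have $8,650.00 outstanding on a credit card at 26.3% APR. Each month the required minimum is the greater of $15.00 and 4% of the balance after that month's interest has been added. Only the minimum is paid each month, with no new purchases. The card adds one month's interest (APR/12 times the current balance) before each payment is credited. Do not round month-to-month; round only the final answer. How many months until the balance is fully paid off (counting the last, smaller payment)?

Monthly rate r = 26.3%/12 = 2.19167% = 0.0219167.
While 4% of the post-interest balance exceeds $15.00, each month B ← (B·(1+r))·(1 − 0.04), i.e. B shrinks by the factor (1+r)·0.96 = 0.98104.
This holds for months 1–166. Entering month 167 the balance is $360.59; 4% of the post-interest balance is now below $15.00, so the flat $15.00 minimum applies from here.
From month 167 a fixed $15.00 at rate r clears $360.59 in 35 more payments. Total: 166 + 35 = 201 months.

201 months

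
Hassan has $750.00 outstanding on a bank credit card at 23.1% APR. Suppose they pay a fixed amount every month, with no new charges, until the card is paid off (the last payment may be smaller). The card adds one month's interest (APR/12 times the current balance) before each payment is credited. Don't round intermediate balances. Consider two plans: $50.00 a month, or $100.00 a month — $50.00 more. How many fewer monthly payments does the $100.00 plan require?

Monthly rate r = 23.1%/12 = 1.925% = 0.01925.
At $50.00/mo: n = ⌈−ln(1 − rB₀/P)/ln(1+r)⌉ = 18 payments (last $43.56); total interest = total paid − $750.00 = $143.56.
At $100.00/mo: 9 payments (last $17.90); total interest $67.90.
Payments saved = 18 − 9 = 9.

9 fewer payments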